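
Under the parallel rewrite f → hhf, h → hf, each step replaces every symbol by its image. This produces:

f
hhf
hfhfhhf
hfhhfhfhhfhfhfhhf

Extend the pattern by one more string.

hfhhfhfhfhhfhfhhfhfhfhhfhfhhfhfhhfhfhfhhf

φ(hfhhfhfhhfhfhfhhf) expands symbol-by-symbol to hf hhf hf hf hhf hf hhf hf hf hhf hf hhf hf hhf hf hf hhf; joining the 17 pieces gives the next term.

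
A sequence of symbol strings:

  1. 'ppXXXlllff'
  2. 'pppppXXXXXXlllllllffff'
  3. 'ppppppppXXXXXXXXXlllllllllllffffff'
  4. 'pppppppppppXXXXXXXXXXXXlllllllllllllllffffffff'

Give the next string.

ppppppppppppppXXXXXXXXXXXXXXXlllllllllllllllllllffffffffff

Reading off run lengths: p runs 2, 5, 8, 11; X runs 3, 6, 9, 12; l runs 3, 7, 11, 15; f runs 2, 4, 6, 8 — each is linear in n (n = 1, 2, …).
For the next term, n = 5, so the run lengths are 14, 15, 19, 10.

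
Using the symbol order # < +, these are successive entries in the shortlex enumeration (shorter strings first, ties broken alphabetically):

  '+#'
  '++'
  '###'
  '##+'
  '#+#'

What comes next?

The successor of #+# increments the rightmost position that isn't already + and resets every position after it to #.

#++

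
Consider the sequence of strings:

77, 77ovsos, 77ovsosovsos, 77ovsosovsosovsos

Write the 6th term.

The strings grow by a fixed suffix ovsos each time.
From 77ovsosovsosovsos, 2 further steps: 77ovsosovsosovsos → 77ovsosovsosovsosovsos → (answer).

77ovsosovsosovsosovsosovsos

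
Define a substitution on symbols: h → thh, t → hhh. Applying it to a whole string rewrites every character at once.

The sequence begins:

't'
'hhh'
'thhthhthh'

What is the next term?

hhhthhthhhhhthhthhhhhthhthh

Rewriting each symbol of thhthhthh: t→hhh, h→thh, h→thh, t→hhh, h→thh, h→thh, t→hhh, h→thh, h→thh, which concatenates to hhh thh thh hhh thh thh hhh thh thh.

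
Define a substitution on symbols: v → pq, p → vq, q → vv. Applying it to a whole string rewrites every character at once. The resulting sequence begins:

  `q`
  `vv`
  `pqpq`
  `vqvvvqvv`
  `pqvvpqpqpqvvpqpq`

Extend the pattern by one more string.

vqvvpqpqvqvvvqvvvqvvpqpqvqvvvqvv

φ(pqvvpqpqpqvvpqpq) expands symbol-by-symbol to vq vv pq pq vq vv vq vv vq vv pq pq vq vv vq vv; joining the 16 pieces gives the next term.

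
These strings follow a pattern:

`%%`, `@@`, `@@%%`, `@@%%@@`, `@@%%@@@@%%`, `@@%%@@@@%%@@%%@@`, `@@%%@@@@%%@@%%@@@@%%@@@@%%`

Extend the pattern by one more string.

@@%%@@@@%%@@%%@@@@%%@@@@%%@@%%@@@@%%@@%%@@

Each term (from the third on) is the previous term followed by the one before it: term 3 = @@·%% = @@%%.
Continuing: @@%%@@@@%%@@%%@@@@%%@@@@%% · @@%%@@@@%%@@%%@@ gives term 8.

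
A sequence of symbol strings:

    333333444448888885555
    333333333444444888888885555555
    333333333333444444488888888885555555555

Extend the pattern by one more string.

333333333333333444444448888888888885555555555555

Each string has the form 3^{3n} 4^{n+3} 8^{2n+2} 5^{3n-2}, where the shown terms are n = 2, 3, 4.
Setting n = 5 gives 15, 8, 12, 13 characters in each block.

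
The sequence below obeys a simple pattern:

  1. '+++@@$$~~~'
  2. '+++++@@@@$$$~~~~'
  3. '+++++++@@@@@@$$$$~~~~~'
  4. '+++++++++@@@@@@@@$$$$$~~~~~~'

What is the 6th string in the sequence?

The n-th term is 2n+1 +'s then 2n @'s then n+1 $'s then n+2 ~'s (n = 1, 2, …).
At n = 6 the blocks have lengths 13, 12, 7, 8.

+++++++++++++@@@@@@@@@@@@$$$$$$$~~~~~~~~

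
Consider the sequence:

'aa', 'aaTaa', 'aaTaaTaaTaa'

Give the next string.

Each string is two copies of the previous one joined by 'T'.
Doubling aaTaaTaaTaa with 'T' between the halves:

aaTaaTaaTaaTaaTaaTaaTaa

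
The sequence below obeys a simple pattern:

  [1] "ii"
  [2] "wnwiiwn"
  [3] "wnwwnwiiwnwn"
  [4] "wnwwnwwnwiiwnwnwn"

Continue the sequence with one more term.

wnwwnwwnwwnwiiwnwnwnwn

s(k+1) = wnw·s(k)·wn, so each term gains wnw as a prefix and wn as a suffix.
So the next term is wnw·wnwwnwwnwiiwnwnwn·wn.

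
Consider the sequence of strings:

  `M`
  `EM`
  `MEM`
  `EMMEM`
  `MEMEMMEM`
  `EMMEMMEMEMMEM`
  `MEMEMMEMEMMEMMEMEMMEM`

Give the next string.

From term 3 onward, concatenate the second-to-last term with the last: M·EM = MEM, EM·MEM = EMMEM, …
So term 8 is EMMEMMEMEMMEM·MEMEMMEMEMMEMMEMEMMEM.

EMMEMMEMEMMEMMEMEMMEMEMMEMMEMEMMEM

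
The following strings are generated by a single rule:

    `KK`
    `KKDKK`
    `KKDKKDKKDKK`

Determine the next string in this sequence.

s(k+1) = s(k)·D·s(k) — each term doubles the last with 'D' between the halves.
Doubling KKDKKDKKDKK with 'D' between the halves:

KKDKKDKKDKKDKKDKKDKKDKK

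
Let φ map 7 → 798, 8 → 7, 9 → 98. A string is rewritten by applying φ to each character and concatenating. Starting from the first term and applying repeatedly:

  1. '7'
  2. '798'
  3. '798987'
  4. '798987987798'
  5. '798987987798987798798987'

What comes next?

Rewriting the 24 symbols of 798987987798987798798987 one by one yields 798 98 7 98 7 798 98 7 798 798 98 7 98 7 798 798 98 7 798 98 7 98 7 798; concatenated:

798987987798987798798987987798798987798987987798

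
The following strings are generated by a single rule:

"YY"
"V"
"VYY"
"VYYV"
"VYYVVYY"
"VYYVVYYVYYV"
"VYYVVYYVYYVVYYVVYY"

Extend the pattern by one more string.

VYYVVYYVYYVVYYVVYYVYYVVYYVYYV

Each term (from the third on) is the previous term followed by the one before it: term 3 = V·YY = VYY.
Continuing: VYYVVYYVYYVVYYVVYY · VYYVVYYVYYV gives term 8.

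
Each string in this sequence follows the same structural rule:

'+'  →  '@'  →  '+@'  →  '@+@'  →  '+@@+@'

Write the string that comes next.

From term 3 onward, concatenate the second-to-last term with the last: +·@ = +@, @·+@ = @+@, …
The next term joins @+@ and +@@+@.

@+@+@@+@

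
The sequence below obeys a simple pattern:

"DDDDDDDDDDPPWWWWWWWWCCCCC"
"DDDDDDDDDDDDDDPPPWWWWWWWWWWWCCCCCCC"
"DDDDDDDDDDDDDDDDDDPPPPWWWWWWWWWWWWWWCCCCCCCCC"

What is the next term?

Each string has the form D^{4n-2} P^{n-1} W^{3n-1} C^{2n-1}, where the shown terms are n = 3, 4, 5.
Setting n = 6 gives 22, 5, 17, 11 characters in each block.

DDDDDDDDDDDDDDDDDDDDDDPPPPPWWWWWWWWWWWWWWWWWCCCCCCCCCCC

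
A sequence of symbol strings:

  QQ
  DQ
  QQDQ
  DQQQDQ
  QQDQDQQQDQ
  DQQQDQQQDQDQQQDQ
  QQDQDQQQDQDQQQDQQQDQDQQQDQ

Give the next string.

DQQQDQQQDQDQQQDQQQDQDQQQDQDQQQDQQQDQDQQQDQ

From term 3 onward, concatenate the second-to-last term with the last: QQ·DQ = QQDQ, DQ·QQDQ = DQQQDQ, …
Continuing: DQQQDQQQDQDQQQDQ · QQDQDQQQDQDQQQDQQQDQDQQQDQ gives term 8.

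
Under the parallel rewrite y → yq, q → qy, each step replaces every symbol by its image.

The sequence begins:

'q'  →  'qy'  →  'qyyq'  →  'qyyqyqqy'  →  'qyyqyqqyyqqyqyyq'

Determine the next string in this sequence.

Replace each of the 16 characters of qyyqyqqyyqqyqyyq in place — qy yq yq qy yq qy qy yq yq qy qy yq qy yq yq qy — and concatenate.

qyyqyqqyyqqyqyyqyqqyqyyqqyyqyqqy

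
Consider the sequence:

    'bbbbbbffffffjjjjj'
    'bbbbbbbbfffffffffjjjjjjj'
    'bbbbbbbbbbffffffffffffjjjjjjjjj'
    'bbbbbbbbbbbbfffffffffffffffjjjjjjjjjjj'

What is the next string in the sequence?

Reading off run lengths: b runs 6, 8, 10, 12; f runs 6, 9, 12, 15; j runs 5, 7, 9, 11 — each is linear in n, where the shown terms are n = 2, 3, 4, 5.
Setting n = 6 gives 14, 18, 13 characters in each block.

bbbbbbbbbbbbbbffffffffffffffffffjjjjjjjjjjjjj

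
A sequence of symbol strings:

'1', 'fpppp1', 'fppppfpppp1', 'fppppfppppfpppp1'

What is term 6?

fppppfppppfppppfppppfpppp1

Every step adds fpppp at the front: s(k+1) = fpppp·s(k).
From fppppfppppfpppp1, 2 further steps: fppppfppppfpppp1 → fppppfppppfppppfpppp1 → (answer).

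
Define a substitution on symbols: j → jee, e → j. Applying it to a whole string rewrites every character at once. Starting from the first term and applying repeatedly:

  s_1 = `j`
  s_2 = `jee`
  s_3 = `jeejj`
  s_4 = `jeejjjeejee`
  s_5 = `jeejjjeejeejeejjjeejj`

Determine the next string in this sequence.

Rewriting the 21 symbols of jeejjjeejeejeejjjeejj one by one yields jee j j jee jee jee j j jee j j jee j j jee jee jee j j jee jee; concatenated:

jeejjjeejeejeejjjeejjjeejjjeejeejeejjjeejee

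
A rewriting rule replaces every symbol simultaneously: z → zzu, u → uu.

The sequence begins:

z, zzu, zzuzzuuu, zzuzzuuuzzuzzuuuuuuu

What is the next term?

Rewriting the 20 symbols of zzuzzuuuzzuzzuuuuuuu one by one yields zzu zzu uu zzu zzu uu uu uu zzu zzu uu zzu zzu uu uu uu uu uu uu uu; concatenated:

zzuzzuuuzzuzzuuuuuuuzzuzzuuuzzuzzuuuuuuuuuuuuuuu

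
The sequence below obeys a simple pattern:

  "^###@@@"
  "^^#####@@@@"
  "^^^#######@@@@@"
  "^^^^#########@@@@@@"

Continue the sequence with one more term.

^^^^^###########@@@@@@@

Term n consists of n-1 ^'s, followed by 2n-1 #'s, followed by n+1 @'s, where the shown terms are n = 2, 3, 4, 5.
Setting n = 6 gives 5, 11, 7 characters in each block.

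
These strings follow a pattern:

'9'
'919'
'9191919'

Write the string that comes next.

Every step duplicates the string with '1' between the halves.
One more doubling of 9191919 gives the answer.

919191919191919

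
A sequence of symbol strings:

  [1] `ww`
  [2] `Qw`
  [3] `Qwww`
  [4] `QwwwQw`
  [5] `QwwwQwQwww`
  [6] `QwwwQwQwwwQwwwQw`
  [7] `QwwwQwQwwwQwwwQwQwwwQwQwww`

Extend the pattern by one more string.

QwwwQwQwwwQwwwQwQwwwQwQwwwQwwwQwQwwwQwwwQw

This is a Fibonacci-style word recurrence s(k) = s(k−1)·s(k−2): e.g. Qw·ww = Qwww.
The next term joins QwwwQwQwwwQwwwQwQwwwQwQwww and QwwwQwQwwwQwwwQw.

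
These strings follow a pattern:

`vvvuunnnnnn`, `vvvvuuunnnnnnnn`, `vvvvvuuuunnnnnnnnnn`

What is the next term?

vvvvvvuuuuunnnnnnnnnnnn

Term n consists of n v's, followed by n-1 u's, followed by 2n n's, where the shown terms are n = 3, 4, 5.
At n = 6 the blocks have lengths 6, 5, 12.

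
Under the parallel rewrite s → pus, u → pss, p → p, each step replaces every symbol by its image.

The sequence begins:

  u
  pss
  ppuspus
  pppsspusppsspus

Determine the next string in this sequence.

Rewriting the 15 symbols of pppsspusppsspus one by one yields p p p pus pus p pss pus p p pus pus p pss pus; concatenated:

ppppuspusppsspuspppuspusppsspus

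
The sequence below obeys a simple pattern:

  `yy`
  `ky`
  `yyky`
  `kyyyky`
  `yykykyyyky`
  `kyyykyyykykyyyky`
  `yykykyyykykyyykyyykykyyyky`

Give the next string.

This is a Fibonacci-style word recurrence s(k) = s(k−2)·s(k−1): e.g. yy·ky = yyky.
The next term joins kyyykyyykykyyyky and yykykyyykykyyykyyykykyyyky.

kyyykyyykykyyykyyykykyyykykyyykyyykykyyyky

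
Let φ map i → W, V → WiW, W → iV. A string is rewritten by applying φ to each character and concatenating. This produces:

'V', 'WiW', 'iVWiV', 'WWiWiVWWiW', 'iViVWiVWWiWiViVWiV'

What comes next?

WWiWWWiWiVWWiWiViVWiVWWiWWWiWiVWWiW

Applying the rule to each of the 18 symbols of iViVWiVWWiWiViVWiV gives the pieces W WiW W WiW iV W WiW iV iV W iV W WiW W WiW iV W WiW, which concatenate to the answer.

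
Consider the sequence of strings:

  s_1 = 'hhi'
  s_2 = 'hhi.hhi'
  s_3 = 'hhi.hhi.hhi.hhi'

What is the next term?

hhi.hhi.hhi.hhi.hhi.hhi.hhi.hhi

Every step duplicates the string with '.' between the halves.
One more doubling of hhi.hhi.hhi.hhi gives the answer.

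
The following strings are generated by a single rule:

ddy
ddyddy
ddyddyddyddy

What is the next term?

Each string is two copies of the previous one concatenated.
So the next term is two copies of ddyddyddyddy.

ddyddyddyddyddyddyddyddy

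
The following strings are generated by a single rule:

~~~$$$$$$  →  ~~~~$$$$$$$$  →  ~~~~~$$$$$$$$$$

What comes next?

Each string has the form ~^{n} $^{2n}, where the shown terms are n = 3, 4, 5.
Setting n = 6 gives 6, 12 characters in each block.

~~~~~~$$$$$$$$$$$$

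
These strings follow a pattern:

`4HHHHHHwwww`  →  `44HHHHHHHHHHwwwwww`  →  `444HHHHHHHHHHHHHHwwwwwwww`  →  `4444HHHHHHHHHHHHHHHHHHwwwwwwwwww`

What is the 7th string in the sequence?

Term n consists of n-1 4's, followed by 4n-2 H's, followed by 2n w's, where the shown terms are n = 2, 3, 4, 5.
For term 7, n = 8, so the run lengths are 7, 30, 16.

4444444HHHHHHHHHHHHHHHHHHHHHHHHHHHHHHwwwwwwwwwwwwwwww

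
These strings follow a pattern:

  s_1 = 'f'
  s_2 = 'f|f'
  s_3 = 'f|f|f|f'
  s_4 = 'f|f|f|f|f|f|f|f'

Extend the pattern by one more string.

f|f|f|f|f|f|f|f|f|f|f|f|f|f|f|f

Every step duplicates the string with '|' between the halves.
One more doubling of f|f|f|f|f|f|f|f gives the answer.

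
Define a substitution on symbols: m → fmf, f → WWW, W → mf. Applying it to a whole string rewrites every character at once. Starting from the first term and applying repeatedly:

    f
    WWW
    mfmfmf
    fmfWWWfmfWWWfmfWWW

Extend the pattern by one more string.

φ(fmfWWWfmfWWWfmfWWW) expands symbol-by-symbol to WWW fmf WWW mf mf mf WWW fmf WWW mf mf mf WWW fmf WWW mf mf mf; joining the 18 pieces gives the next term.

WWWfmfWWWmfmfmfWWWfmfWWWmfmfmfWWWfmfWWWmfmfmf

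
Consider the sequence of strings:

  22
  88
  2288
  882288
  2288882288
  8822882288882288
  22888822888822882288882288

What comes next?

This is a Fibonacci-style word recurrence s(k) = s(k−2)·s(k−1): e.g. 22·88 = 2288.
Continuing: 8822882288882288 · 22888822888822882288882288 gives term 8.

882288228888228822888822888822882288882288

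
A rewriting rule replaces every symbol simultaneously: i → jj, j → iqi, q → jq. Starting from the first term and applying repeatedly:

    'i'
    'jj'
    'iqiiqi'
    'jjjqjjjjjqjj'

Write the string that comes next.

Apply φ to jjjqjjjjjqjj symbol by symbol: j→iqi, j→iqi, j→iqi, q→jq, j→iqi, j→iqi, j→iqi, j→iqi, j→iqi, q→jq, j→iqi, j→iqi; joined: iqi iqi iqi jq iqi iqi iqi iqi iqi jq iqi iqi.

iqiiqiiqijqiqiiqiiqiiqiiqijqiqiiqi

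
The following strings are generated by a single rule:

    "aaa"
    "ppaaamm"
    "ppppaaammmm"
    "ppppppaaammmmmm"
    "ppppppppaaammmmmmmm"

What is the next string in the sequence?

ppppppppppaaammmmmmmmmm

Every step adds pp to the front and mm to the end of the previous string.
So the next term is pp·ppppppppaaammmmmmmm·mm.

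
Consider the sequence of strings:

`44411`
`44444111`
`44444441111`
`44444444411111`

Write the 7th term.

44444444444444411111111

Each string has the form 4^{2n+1} 1^{n+1} (n = 1, 2, …).
Setting n = 7 gives 15, 8 characters in each block.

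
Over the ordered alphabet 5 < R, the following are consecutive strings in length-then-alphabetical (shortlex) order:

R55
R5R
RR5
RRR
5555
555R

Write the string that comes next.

55R5

Find the rightmost character of 555R below R, bump it to the next letter, and reset everything to its right to 5.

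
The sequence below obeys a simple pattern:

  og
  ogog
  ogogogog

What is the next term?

Every step duplicates the string.
Doubling ogogogog:

ogogogogogogogog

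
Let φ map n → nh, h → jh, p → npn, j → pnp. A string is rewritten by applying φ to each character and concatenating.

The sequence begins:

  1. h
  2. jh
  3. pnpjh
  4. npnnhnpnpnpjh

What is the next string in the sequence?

nhnpnnhnhjhnhnpnnhnpnnhnpnpnpjh

φ(npnnhnpnpnpjh) expands symbol-by-symbol to nh npn nh nh jh nh npn nh npn nh npn pnp jh; joining the 13 pieces gives the next term.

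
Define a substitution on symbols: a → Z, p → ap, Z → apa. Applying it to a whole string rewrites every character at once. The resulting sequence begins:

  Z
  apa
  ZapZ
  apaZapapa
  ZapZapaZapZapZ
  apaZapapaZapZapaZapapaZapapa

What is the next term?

Rewriting the 28 symbols of apaZapapaZapZapaZapapaZapapa one by one yields Z ap Z apa Z ap Z ap Z apa Z ap apa Z ap Z apa Z ap Z ap Z apa Z ap Z ap Z; concatenated:

ZapZapaZapZapZapaZapapaZapZapaZapZapZapaZapZapZ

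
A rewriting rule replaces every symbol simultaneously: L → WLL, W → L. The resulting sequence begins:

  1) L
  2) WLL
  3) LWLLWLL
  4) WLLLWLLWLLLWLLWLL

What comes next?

Replace each of the 17 characters of WLLLWLLWLLLWLLWLL in place — L WLL WLL WLL L WLL WLL L WLL WLL WLL L WLL WLL L WLL WLL — and concatenate.

LWLLWLLWLLLWLLWLLLWLLWLLWLLLWLLWLLLWLLWLL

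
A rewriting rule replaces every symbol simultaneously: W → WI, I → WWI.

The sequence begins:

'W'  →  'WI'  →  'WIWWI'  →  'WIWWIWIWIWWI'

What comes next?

Expanding WIWWIWIWIWWI: W→WI, I→WWI, W→WI, W→WI, I→WWI, W→WI, I→WWI, W→WI, I→WWI, W→WI, W→WI, I→WWI. Concatenated: WI WWI WI WI WWI WI WWI WI WWI WI WI WWI.

WIWWIWIWIWWIWIWWIWIWWIWIWIWWI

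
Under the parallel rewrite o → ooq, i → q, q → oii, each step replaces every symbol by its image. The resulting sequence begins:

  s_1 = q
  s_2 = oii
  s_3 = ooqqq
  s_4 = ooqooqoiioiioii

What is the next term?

Applying the rule to each of the 15 symbols of ooqooqoiioiioii gives the pieces ooq ooq oii ooq ooq oii ooq q q ooq q q ooq q q, which concatenate to the answer.

ooqooqoiiooqooqoiiooqqqooqqqooqqq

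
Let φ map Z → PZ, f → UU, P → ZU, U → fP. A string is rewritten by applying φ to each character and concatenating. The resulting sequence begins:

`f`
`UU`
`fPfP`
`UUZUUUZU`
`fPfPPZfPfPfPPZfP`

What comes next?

Applying the rule to each of the 16 symbols of fPfPPZfPfPfPPZfP gives the pieces UU ZU UU ZU ZU PZ UU ZU UU ZU UU ZU ZU PZ UU ZU, which concatenate to the answer.

UUZUUUZUZUPZUUZUUUZUUUZUZUPZUUZU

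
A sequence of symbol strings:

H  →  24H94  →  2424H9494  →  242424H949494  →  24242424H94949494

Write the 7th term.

Every step adds 24 to the front and 94 to the end of the previous string.
From 24242424H94949494, 2 further steps: 24242424H94949494 → 2424242424H9494949494 → (answer).

242424242424H949494949494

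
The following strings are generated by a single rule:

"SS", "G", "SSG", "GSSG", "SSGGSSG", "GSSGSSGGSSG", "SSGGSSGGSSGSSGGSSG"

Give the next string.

From term 3 onward, concatenate the second-to-last term with the last: SS·G = SSG, G·SSG = GSSG, …
So term 8 is GSSGSSGGSSG·SSGGSSGGSSGSSGGSSG.

GSSGSSGGSSGSSGGSSGGSSGSSGGSSG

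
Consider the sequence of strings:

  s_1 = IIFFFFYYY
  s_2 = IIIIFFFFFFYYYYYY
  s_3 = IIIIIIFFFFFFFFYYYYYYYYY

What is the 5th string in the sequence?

Reading off run lengths: I runs 2, 4, 6; F runs 4, 6, 8; Y runs 3, 6, 9 — each is linear in n (n = 1, 2, …).
Setting n = 5 gives 10, 12, 15 characters in each block.

IIIIIIIIIIFFFFFFFFFFFFYYYYYYYYYYYYYYY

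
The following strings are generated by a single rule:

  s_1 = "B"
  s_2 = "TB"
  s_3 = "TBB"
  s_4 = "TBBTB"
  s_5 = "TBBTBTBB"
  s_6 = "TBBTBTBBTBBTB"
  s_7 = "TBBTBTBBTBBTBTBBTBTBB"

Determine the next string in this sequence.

TBBTBTBBTBBTBTBBTBTBBTBBTBTBBTBBTB

From term 3 onward, concatenate the last term with the second-to-last: TB·B = TBB, TBB·TB = TBBTB, …
Continuing: TBBTBTBBTBBTBTBBTBTBB · TBBTBTBBTBBTB gives term 8.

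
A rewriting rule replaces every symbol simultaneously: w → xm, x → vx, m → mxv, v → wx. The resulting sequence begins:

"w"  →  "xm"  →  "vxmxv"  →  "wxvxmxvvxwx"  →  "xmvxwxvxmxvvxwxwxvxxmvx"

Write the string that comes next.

vxmxvwxvxxmvxwxvxmxvvxwxwxvxxmvxxmvxwxvxvxmxvwxvx

φ(xmvxwxvxmxvvxwxwxvxxmvx) expands symbol-by-symbol to vx mxv wx vx xm vx wx vx mxv vx wx wx vx xm vx xm vx wx vx vx mxv wx vx; joining the 23 pieces gives the next term.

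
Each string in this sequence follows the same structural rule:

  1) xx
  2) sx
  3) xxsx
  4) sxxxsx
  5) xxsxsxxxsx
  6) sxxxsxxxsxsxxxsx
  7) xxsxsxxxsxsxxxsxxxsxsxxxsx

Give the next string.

sxxxsxxxsxsxxxsxxxsxsxxxsxsxxxsxxxsxsxxxsx

From term 3 onward, concatenate the second-to-last term with the last: xx·sx = xxsx, sx·xxsx = sxxxsx, …
Continuing: sxxxsxxxsxsxxxsx · xxsxsxxxsxsxxxsxxxsxsxxxsx gives term 8.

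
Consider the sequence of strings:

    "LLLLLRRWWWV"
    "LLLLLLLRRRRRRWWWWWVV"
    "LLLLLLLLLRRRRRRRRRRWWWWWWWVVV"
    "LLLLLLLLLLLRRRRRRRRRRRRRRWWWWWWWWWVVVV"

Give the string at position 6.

LLLLLLLLLLLLLLLRRRRRRRRRRRRRRRRRRRRRRWWWWWWWWWWWWWVVVVVV

Each string has the form L^{2n+3} R^{4n-2} W^{2n+1} V^{n} (n = 1, 2, …).
Setting n = 6 gives 15, 22, 13, 6 characters in each block.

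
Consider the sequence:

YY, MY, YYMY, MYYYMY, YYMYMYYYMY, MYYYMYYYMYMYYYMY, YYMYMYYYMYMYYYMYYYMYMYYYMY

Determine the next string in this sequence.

This is a Fibonacci-style word recurrence s(k) = s(k−2)·s(k−1): e.g. YY·MY = YYMY.
So term 8 is MYYYMYYYMYMYYYMY·YYMYMYYYMYMYYYMYYYMYMYYYMY.

MYYYMYYYMYMYYYMYYYMYMYYYMYMYYYMYYYMYMYYYMY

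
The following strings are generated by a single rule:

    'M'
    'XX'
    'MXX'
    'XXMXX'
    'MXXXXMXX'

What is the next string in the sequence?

XXMXXMXXXXMXX

From term 3 onward, concatenate the second-to-last term with the last: M·XX = MXX, XX·MXX = XXMXX, …
Continuing: XXMXX · MXXXXMXX gives term 6.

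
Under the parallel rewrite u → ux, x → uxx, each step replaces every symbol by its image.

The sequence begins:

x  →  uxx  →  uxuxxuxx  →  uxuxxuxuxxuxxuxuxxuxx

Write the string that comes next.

Rewriting the 21 symbols of uxuxxuxuxxuxxuxuxxuxx one by one yields ux uxx ux uxx uxx ux uxx ux uxx uxx ux uxx uxx ux uxx ux uxx uxx ux uxx uxx; concatenated:

uxuxxuxuxxuxxuxuxxuxuxxuxxuxuxxuxxuxuxxuxuxxuxxuxuxxuxx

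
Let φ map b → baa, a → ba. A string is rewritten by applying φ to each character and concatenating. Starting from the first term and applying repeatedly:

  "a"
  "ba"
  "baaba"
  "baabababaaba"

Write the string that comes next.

baabababaababaababaabababaaba

Expanding baabababaaba: b→baa, a→ba, a→ba, b→baa, a→ba, b→baa, a→ba, b→baa, a→ba, a→ba, b→baa, a→ba. Concatenated: baa ba ba baa ba baa ba baa ba ba baa ba.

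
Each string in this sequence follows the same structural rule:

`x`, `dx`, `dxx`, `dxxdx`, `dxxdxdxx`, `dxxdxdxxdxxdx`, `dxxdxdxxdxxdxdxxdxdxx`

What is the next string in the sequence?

dxxdxdxxdxxdxdxxdxdxxdxxdxdxxdxxdx

This is a Fibonacci-style word recurrence s(k) = s(k−1)·s(k−2): e.g. dx·x = dxx.
So term 8 is dxxdxdxxdxxdxdxxdxdxx·dxxdxdxxdxxdx.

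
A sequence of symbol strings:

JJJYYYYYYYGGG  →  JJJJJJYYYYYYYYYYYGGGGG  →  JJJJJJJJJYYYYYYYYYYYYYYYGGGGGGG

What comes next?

JJJJJJJJJJJJYYYYYYYYYYYYYYYYYYYGGGGGGGGG

The n-th term is 3n J's then 4n+3 Y's then 2n+1 G's (n = 1, 2, …).
Setting n = 4 gives 12, 19, 9 characters in each block.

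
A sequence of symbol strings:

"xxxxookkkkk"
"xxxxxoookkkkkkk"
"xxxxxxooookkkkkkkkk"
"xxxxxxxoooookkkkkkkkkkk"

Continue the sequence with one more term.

The n-th term is n+1 x's then n-1 o's then 2n-1 k's, where the shown terms are n = 3, 4, 5, 6.
For the next term, n = 7, so the run lengths are 8, 6, 13.

xxxxxxxxooooookkkkkkkkkkkkk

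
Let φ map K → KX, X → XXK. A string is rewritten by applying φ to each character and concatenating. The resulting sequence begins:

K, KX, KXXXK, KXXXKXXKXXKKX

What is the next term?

Applying the rule to each of the 13 symbols of KXXXKXXKXXKKX gives the pieces KX XXK XXK XXK KX XXK XXK KX XXK XXK KX KX XXK, which concatenate to the answer.

KXXXKXXKXXKKXXXKXXKKXXXKXXKKXKXXXK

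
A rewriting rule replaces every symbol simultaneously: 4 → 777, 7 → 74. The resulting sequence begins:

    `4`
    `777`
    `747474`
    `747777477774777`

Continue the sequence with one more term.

747777474747477774747474777747474

Applying the rule to each of the 15 symbols of 747777477774777 gives the pieces 74 777 74 74 74 74 777 74 74 74 74 777 74 74 74, which concatenate to the answer.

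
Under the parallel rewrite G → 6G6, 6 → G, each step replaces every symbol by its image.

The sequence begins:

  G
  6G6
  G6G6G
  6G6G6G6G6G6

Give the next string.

Expanding 6G6G6G6G6G6: 6→G, G→6G6, 6→G, G→6G6, 6→G, G→6G6, 6→G, G→6G6, 6→G, G→6G6, 6→G. Concatenated: G 6G6 G 6G6 G 6G6 G 6G6 G 6G6 G.

G6G6G6G6G6G6G6G6G6G6G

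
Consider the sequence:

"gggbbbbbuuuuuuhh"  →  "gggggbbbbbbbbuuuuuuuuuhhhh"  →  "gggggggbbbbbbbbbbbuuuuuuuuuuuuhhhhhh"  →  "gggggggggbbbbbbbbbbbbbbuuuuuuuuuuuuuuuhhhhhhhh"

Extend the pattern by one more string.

The n-th term is 2n-1 g's then 3n-1 b's then 3n u's then 2n-2 h's, where the shown terms are n = 2, 3, 4, 5.
At n = 6 the blocks have lengths 11, 17, 18, 10.

gggggggggggbbbbbbbbbbbbbbbbbuuuuuuuuuuuuuuuuuuhhhhhhhhhh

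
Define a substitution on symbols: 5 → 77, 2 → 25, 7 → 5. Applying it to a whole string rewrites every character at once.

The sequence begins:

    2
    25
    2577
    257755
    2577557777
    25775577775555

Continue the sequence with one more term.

Rewriting the 14 symbols of 25775577775555 one by one yields 25 77 5 5 77 77 5 5 5 5 77 77 77 77; concatenated:

2577557777555577777777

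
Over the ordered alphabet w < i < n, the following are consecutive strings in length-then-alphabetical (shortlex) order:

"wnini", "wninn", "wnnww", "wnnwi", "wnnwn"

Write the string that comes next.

The successor of wnnwn increments the rightmost position that isn't already n and resets every position after it to w.

wnniw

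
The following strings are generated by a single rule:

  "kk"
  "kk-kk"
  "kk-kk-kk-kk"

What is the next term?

Each string is two copies of the previous one joined by '-'.
So the next term is two copies of kk-kk-kk-kk with '-' between the halves.

kk-kk-kk-kk-kk-kk-kk-kk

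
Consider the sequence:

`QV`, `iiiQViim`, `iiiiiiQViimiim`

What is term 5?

Every step adds iii to the front and iim to the end of the previous string.
From iiiiiiQViimiim, 2 further steps: iiiiiiQViimiim → iiiiiiiiiQViimiimiim → (answer).

iiiiiiiiiiiiQViimiimiimiim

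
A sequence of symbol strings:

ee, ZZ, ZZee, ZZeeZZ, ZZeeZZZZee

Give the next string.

This is a Fibonacci-style word recurrence s(k) = s(k−1)·s(k−2): e.g. ZZ·ee = ZZee.
Continuing: ZZeeZZZZee · ZZeeZZ gives term 6.

ZZeeZZZZeeZZeeZZ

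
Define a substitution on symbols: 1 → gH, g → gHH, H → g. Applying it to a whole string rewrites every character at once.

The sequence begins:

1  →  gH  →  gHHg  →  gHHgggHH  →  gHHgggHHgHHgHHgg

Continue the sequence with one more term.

Rewriting the 16 symbols of gHHgggHHgHHgHHgg one by one yields gHH g g gHH gHH gHH g g gHH g g gHH g g gHH gHH; concatenated:

gHHgggHHgHHgHHgggHHgggHHgggHHgHH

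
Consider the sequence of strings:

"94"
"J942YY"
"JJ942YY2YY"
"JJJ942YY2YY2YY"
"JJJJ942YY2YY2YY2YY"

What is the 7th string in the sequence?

JJJJJJ942YY2YY2YY2YY2YY2YY

Each term wraps the previous one in J on the left and 2YY on the right.
From JJJJ942YY2YY2YY2YY, 2 further steps: JJJJ942YY2YY2YY2YY → JJJJJ942YY2YY2YY2YY2YY → (answer).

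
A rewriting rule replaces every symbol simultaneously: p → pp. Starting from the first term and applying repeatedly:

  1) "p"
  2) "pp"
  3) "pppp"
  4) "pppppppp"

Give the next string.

Rewriting each symbol of pppppppp: p→pp, p→pp, p→pp, p→pp, p→pp, p→pp, p→pp, p→pp, which concatenates to pp pp pp pp pp pp pp pp.

pppppppppppppppp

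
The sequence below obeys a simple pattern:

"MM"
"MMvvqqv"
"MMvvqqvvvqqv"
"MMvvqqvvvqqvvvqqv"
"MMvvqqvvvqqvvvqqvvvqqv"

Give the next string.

Every step adds vvqqv to the end: s(k+1) = s(k)·vvqqv.
Applying this once more to MMvvqqvvvqqvvvqqvvvqqv:

MMvvqqvvvqqvvvqqvvvqqvvvqqv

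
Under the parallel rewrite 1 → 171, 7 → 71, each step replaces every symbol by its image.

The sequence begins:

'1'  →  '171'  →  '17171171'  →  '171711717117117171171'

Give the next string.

1717117171171171711717117117171171171711717117117171171

φ(171711717117117171171) expands symbol-by-symbol to 171 71 171 71 171 171 71 171 71 171 171 71 171 171 71 171 71 171 171 71 171; joining the 21 pieces gives the next term.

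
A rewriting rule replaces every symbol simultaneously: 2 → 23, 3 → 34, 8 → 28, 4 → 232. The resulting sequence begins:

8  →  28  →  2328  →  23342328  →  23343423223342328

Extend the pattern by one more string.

φ(23343423223342328) expands symbol-by-symbol to 23 34 34 232 34 232 23 34 23 23 34 34 232 23 34 23 28; joining the 17 pieces gives the next term.

2334342323423223342323343423223342328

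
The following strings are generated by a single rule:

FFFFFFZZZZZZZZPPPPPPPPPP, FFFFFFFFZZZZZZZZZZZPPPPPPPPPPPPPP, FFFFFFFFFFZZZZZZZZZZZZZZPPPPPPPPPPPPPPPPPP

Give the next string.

FFFFFFFFFFFFZZZZZZZZZZZZZZZZZPPPPPPPPPPPPPPPPPPPPPP

The n-th term is 2n F's then 3n-1 Z's then 4n-2 P's, where the shown terms are n = 3, 4, 5.
Setting n = 6 gives 12, 17, 22 characters in each block.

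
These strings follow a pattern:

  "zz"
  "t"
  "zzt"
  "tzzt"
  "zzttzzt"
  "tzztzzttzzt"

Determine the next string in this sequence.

From term 3 onward, concatenate the second-to-last term with the last: zz·t = zzt, t·zzt = tzzt, …
The next term joins zzttzzt and tzztzzttzzt.

zzttzzttzztzzttzzt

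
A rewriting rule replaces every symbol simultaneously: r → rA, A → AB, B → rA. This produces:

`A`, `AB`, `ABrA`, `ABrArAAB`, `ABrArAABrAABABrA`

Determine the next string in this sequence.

ABrArAABrAABABrArAABABrAABrArAAB

φ(ABrArAABrAABABrA) expands symbol-by-symbol to AB rA rA AB rA AB AB rA rA AB AB rA AB rA rA AB; joining the 16 pieces gives the next term.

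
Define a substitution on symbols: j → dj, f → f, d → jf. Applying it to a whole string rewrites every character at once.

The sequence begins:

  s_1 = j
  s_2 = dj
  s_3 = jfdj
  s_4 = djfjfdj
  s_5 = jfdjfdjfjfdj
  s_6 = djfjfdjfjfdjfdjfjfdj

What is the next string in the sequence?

φ(djfjfdjfjfdjfdjfjfdj) expands symbol-by-symbol to jf dj f dj f jf dj f dj f jf dj f jf dj f dj f jf dj; joining the 20 pieces gives the next term.

jfdjfdjfjfdjfdjfjfdjfjfdjfdjfjfdj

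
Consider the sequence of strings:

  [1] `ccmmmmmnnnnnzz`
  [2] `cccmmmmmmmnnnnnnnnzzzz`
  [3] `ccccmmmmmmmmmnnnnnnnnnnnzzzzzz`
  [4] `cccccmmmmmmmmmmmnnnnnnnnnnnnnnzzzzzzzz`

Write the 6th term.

cccccccmmmmmmmmmmmmmmmnnnnnnnnnnnnnnnnnnnnzzzzzzzzzzzz

The n-th term is n+1 c's then 2n+3 m's then 3n+2 n's then 2n z's (n = 1, 2, …).
Setting n = 6 gives 7, 15, 20, 12 characters in each block.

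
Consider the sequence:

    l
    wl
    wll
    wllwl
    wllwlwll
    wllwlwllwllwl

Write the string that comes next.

wllwlwllwllwlwllwlwll

From term 3 onward, concatenate the last term with the second-to-last: wl·l = wll, wll·wl = wllwl, …
The next term joins wllwlwllwllwl and wllwlwll.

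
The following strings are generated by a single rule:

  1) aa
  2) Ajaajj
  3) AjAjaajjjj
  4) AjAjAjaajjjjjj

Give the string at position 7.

Each term wraps the previous one in Aj on the left and jj on the right.
From AjAjAjaajjjjjj, 3 further steps: AjAjAjaajjjjjj → AjAjAjAjaajjjjjjjj → AjAjAjAjAjaajjjjjjjjjj → (answer).

AjAjAjAjAjAjaajjjjjjjjjjjj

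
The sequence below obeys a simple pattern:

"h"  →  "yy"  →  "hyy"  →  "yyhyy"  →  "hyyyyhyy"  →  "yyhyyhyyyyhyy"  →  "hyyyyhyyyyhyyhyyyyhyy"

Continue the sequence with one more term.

yyhyyhyyyyhyyhyyyyhyyyyhyyhyyyyhyy

From term 3 onward, concatenate the second-to-last term with the last: h·yy = hyy, yy·hyy = yyhyy, …
Continuing: yyhyyhyyyyhyy · hyyyyhyyyyhyyhyyyyhyy gives term 8.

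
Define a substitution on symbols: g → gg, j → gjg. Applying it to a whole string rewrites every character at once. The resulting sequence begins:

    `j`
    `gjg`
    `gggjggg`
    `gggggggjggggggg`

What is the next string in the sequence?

gggggggggggggggjggggggggggggggg

φ(gggggggjggggggg) expands symbol-by-symbol to gg gg gg gg gg gg gg gjg gg gg gg gg gg gg gg; joining the 15 pieces gives the next term.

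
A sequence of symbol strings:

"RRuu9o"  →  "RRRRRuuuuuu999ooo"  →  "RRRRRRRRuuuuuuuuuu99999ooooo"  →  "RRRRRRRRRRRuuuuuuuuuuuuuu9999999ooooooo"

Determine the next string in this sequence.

The n-th term is 3n-1 R's then 4n-2 u's then 2n-1 9's then 2n-1 o's (n = 1, 2, …).
For the next term, n = 5, so the run lengths are 14, 18, 9, 9.

RRRRRRRRRRRRRRuuuuuuuuuuuuuuuuuu999999999ooooooooo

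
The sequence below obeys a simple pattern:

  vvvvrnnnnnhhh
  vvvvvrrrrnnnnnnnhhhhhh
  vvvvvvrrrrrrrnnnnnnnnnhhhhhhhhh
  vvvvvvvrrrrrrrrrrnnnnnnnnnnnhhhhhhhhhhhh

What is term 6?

Reading off run lengths: v runs 4, 5, 6, 7; r runs 1, 4, 7, 10; n runs 5, 7, 9, 11; h runs 3, 6, 9, 12 — each is linear in n (n = 1, 2, …).
For term 6, n = 6, so the run lengths are 9, 16, 15, 18.

vvvvvvvvvrrrrrrrrrrrrrrrrnnnnnnnnnnnnnnnhhhhhhhhhhhhhhhhhh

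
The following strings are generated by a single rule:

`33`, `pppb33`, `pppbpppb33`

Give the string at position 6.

pppbpppbpppbpppbpppb33

The strings grow by a fixed prefix pppb each time.
From pppbpppb33, 3 further steps: pppbpppb33 → pppbpppbpppb33 → pppbpppbpppbpppb33 → (answer).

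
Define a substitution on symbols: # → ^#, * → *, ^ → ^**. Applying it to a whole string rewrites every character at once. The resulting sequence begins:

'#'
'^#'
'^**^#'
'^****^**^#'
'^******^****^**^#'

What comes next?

Rewriting the 17 symbols of ^******^****^**^# one by one yields ^** * * * * * * ^** * * * * ^** * * ^** ^#; concatenated:

^********^******^****^**^#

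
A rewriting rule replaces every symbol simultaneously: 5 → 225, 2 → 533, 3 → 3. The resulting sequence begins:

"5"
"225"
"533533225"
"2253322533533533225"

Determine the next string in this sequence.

Replace each of the 19 characters of 2253322533533533225 in place — 533 533 225 3 3 533 533 225 3 3 225 3 3 225 3 3 533 533 225 — and concatenate.

53353322533533533225332253322533533533225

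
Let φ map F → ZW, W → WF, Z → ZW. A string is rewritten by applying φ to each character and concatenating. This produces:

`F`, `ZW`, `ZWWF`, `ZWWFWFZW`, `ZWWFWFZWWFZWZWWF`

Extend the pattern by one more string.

ZWWFWFZWWFZWZWWFWFZWZWWFZWWFWFZW

Applying the rule to each of the 16 symbols of ZWWFWFZWWFZWZWWF gives the pieces ZW WF WF ZW WF ZW ZW WF WF ZW ZW WF ZW WF WF ZW, which concatenate to the answer.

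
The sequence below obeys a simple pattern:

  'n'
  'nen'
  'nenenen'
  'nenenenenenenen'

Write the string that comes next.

Each string is two copies of the previous one joined by 'e'.
One more doubling of nenenenenenenen gives the answer.

nenenenenenenenenenenenenenenen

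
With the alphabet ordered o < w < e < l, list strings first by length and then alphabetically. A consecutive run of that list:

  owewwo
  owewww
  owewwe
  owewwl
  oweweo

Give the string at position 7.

owewee

Stepping forward 2 times from oweweo: oweweo → owewew, then the target.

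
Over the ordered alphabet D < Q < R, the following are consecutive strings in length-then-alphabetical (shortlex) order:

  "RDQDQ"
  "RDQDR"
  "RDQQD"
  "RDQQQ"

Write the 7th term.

RDQRQ

Stepping forward 3 times from RDQQQ: RDQQQ → RDQQR → RDQRD, then the target.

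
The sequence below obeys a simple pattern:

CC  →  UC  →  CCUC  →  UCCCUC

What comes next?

Each term (from the third on) is the two preceding terms concatenated in order: term 3 = CC·UC = CCUC.
So term 5 is CCUC·UCCCUC.

CCUCUCCCUC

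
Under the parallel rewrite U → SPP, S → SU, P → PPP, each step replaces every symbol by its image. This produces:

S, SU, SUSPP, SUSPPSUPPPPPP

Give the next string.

SUSPPSUPPPPPPSUSPPPPPPPPPPPPPPPPPPPP

Replace each of the 13 characters of SUSPPSUPPPPPP in place — SU SPP SU PPP PPP SU SPP PPP PPP PPP PPP PPP PPP — and concatenate.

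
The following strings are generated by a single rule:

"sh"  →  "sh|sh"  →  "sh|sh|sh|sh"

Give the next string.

sh|sh|sh|sh|sh|sh|sh|sh

Each string is two copies of the previous one joined by '|'.
So the next term is two copies of sh|sh|sh|sh with '|' between the halves.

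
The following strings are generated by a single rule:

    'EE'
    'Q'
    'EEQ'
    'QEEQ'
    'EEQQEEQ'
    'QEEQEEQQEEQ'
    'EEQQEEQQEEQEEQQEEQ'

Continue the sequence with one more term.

QEEQEEQQEEQEEQQEEQQEEQEEQQEEQ

Each term (from the third on) is the two preceding terms concatenated in order: term 3 = EE·Q = EEQ.
So term 8 is QEEQEEQQEEQ·EEQQEEQQEEQEEQQEEQ.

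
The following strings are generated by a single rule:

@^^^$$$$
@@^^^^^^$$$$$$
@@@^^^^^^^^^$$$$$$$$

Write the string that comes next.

The n-th term is n @'s then 3n ^'s then 2n+2 $'s (n = 1, 2, …).
At n = 4 the blocks have lengths 4, 12, 10.

@@@@^^^^^^^^^^^^$$$$$$$$$$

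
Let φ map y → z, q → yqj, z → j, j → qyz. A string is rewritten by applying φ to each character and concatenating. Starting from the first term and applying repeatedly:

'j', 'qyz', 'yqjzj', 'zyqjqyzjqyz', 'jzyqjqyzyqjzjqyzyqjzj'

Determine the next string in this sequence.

Rewriting the 21 symbols of jzyqjqyzyqjzjqyzyqjzj one by one yields qyz j z yqj qyz yqj z j z yqj qyz j qyz yqj z j z yqj qyz j qyz; concatenated:

qyzjzyqjqyzyqjzjzyqjqyzjqyzyqjzjzyqjqyzjqyz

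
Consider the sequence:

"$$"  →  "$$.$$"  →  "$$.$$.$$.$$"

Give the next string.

$$.$$.$$.$$.$$.$$.$$.$$

Each string is two copies of the previous one joined by '.'.
So the next term is two copies of $$.$$.$$.$$ with '.' between the halves.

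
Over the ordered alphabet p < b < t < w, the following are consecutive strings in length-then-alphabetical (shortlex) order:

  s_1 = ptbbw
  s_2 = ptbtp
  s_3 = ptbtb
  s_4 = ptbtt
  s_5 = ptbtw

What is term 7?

Continuing the enumeration 2 steps past ptbtw: ptbtw → ptbwp → (answer).

ptbwb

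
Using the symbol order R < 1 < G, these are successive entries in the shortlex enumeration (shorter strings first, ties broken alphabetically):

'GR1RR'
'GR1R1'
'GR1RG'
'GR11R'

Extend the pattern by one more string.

GR111

The successor of GR11R increments the rightmost position that isn't already G and resets every position after it to R.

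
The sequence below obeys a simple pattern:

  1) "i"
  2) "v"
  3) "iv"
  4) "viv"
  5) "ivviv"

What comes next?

This is a Fibonacci-style word recurrence s(k) = s(k−2)·s(k−1): e.g. i·v = iv.
The next term joins viv and ivviv.

vivivviv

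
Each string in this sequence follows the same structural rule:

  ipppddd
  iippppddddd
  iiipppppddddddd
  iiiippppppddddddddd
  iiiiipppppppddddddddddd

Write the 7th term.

Term n consists of n i's, followed by n+2 p's, followed by 2n+1 d's (n = 1, 2, …).
For term 7, n = 7, so the run lengths are 7, 9, 15.

iiiiiiipppppppppddddddddddddddd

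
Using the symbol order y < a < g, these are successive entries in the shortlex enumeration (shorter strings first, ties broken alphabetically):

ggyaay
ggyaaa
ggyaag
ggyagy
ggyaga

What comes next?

Find the rightmost character of ggyaga below g, bump it to the next letter, and reset everything to its right to y.

ggyagg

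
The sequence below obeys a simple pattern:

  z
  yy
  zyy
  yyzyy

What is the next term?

zyyyyzyy

This is a Fibonacci-style word recurrence s(k) = s(k−2)·s(k−1): e.g. z·yy = zyy.
The next term joins zyy and yyzyy.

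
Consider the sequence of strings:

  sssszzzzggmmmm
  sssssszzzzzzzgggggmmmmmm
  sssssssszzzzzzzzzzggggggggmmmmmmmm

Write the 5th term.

sssssssssssszzzzzzzzzzzzzzzzggggggggggggggmmmmmmmmmmmm

Each string has the form s^{2n+2} z^{3n+1} g^{3n-1} m^{2n+2} (n = 1, 2, …).
At n = 5 the blocks have lengths 12, 16, 14, 12.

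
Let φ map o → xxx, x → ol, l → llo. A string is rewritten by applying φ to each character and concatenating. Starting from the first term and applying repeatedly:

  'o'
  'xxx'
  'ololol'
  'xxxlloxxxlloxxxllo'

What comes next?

Applying the rule to each of the 18 symbols of xxxlloxxxlloxxxllo gives the pieces ol ol ol llo llo xxx ol ol ol llo llo xxx ol ol ol llo llo xxx, which concatenate to the answer.

olololllolloxxxolololllolloxxxolololllolloxxx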